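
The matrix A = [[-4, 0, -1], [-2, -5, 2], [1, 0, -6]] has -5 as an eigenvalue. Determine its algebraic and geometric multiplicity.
algebraic multiplicity 3, geometric multiplicity 2

The characteristic polynomial is (x + 5)^3, so the factor x + 5 appears with exponent 3: the algebraic multiplicity is 3.

rank(A + 5I) = 1, so the eigenspace has dimension 3 - 1 = 2: the geometric multiplicity is 2.

Since 2 < 3, A is not diagonalizable.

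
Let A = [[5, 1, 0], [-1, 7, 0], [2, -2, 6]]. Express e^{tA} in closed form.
e^{tA} = [[(1 - t)*e^{6*t}, t*e^{6*t}, 0], [-t*e^{6*t}, (t + 1)*e^{6*t}, 0], [2*t*e^{6*t}, -2*t*e^{6*t}, e^{6*t}]]

A has Jordan form J = [[6, 1, 0], [0, 6, 0], [0, 0, 6]] with A = PJP^{-1}, so e^{tA} = P e^{tJ} P^{-1}.

For a Jordan block J_k(λ), e^{tJ_k(λ)} = e^{λt} · (I + tN + t^2 N^2/2! + ... + t^{k-1} N^{k-1}/(k-1)!) where N is the nilpotent superdiagonal part.

Assembling the blocks and conjugating back gives the entries of e^{tA} as shown above.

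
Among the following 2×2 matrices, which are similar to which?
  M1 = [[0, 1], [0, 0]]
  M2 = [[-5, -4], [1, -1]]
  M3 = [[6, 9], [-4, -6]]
Characteristic polynomials: χ_{M1} = x^2, χ_{M2} = (x + 3)^2, χ_{M3} = x^2.

{M1, M3}: invariant factors x^2.

{M2}: invariant factors (x + 3)^2.

Matrices are similar if and only if their invariant-factor lists agree; the partition into similarity classes is {M1, M3}, {M2}.

2 classes: {M1, M3}, {M2}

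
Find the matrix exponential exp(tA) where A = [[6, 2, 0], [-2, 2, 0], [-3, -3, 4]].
e^{tA} = [[(2*t + 1)*e^{4*t}, 2*t*e^{4*t}, 0], [-2*t*e^{4*t}, (1 - 2*t)*e^{4*t}, 0], [-3*t*e^{4*t}, -3*t*e^{4*t}, e^{4*t}]]

A has Jordan form J = [[4, 1, 0], [0, 4, 0], [0, 0, 4]] with A = PJP^{-1}, so e^{tA} = P e^{tJ} P^{-1}.

For a Jordan block J_k(λ), e^{tJ_k(λ)} = e^{λt} · (I + tN + t^2 N^2/2! + ... + t^{k-1} N^{k-1}/(k-1)!) where N is the nilpotent superdiagonal part.

Assembling the blocks and conjugating back gives the entries of e^{tA} as shown above.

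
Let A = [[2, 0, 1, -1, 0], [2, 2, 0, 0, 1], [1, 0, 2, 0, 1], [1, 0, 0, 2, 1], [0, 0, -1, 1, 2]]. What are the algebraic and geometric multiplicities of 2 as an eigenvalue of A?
algebraic multiplicity 5, geometric multiplicity 2

The characteristic polynomial is (x - 2)^5, so the factor x - 2 appears with exponent 5: the algebraic multiplicity is 5.

rank(A - 2I) = 3, so the eigenspace has dimension 5 - 3 = 2: the geometric multiplicity is 2.

Since 2 < 5, A is not diagonalizable.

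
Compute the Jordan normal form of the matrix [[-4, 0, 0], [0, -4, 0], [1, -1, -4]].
The characteristic polynomial is det(xI - A) = (x + 4)^3, so the eigenvalues are -4 (algebraic multiplicity 3).

For λ = -4: rank(A + 4I) = 1, rank((A + 4I)^2) = 0. The eigenspace has dimension 3 - 1 = 2, so there are 2 Jordan blocks; the rank sequence gives block sizes [2, 1].

Assembling the blocks gives the Jordan form J above.

J = [[-4, 1, 0], [0, -4, 0], [0, 0, -4]]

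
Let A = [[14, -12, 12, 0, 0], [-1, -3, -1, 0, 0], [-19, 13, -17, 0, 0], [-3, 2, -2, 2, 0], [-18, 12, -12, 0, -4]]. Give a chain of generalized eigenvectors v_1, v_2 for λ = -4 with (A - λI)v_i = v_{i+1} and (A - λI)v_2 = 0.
We seek v_1 ∈ ker((A + 4I)^2) \ ker(A + 4I), then set v_{i+1} = (A + 4I) v_i.

One such chain is v_1 = [[2, 3, 0, 0, 0]]^T, v_2 = [[0, 1, 1, 0, 0]]^T. Check: (A + 4I) v_2 = [[0, 0, 0, 0, 0]]^T = 0.

v_1 = [[2, 3, 0, 0, 0]]^T, v_2 = [[0, 1, 1, 0, 0]]^T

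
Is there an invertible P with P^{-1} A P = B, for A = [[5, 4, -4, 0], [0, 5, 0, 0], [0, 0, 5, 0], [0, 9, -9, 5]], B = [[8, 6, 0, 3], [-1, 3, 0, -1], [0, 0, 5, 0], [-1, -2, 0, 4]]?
Two matrices over a field are similar if and only if they have the same invariant factors.

Both A and B have characteristic polynomial (x - 5)^4 and minimal polynomial (x - 5)^2. Computing further, both have invariant factors x - 5, x - 5, (x - 5)^2. Hence A and B are similar.

Yes.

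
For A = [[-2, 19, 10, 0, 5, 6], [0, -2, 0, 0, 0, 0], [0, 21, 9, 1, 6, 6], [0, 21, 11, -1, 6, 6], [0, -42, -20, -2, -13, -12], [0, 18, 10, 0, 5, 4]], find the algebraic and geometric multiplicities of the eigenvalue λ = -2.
algebraic multiplicity 4, geometric multiplicity 2

The characteristic polynomial is (x - 4)(x + 1)(x + 2)^4, so the factor x + 2 appears with exponent 4: the algebraic multiplicity is 4.

rank(A + 2I) = 4, so the eigenspace has dimension 6 - 4 = 2: the geometric multiplicity is 2.

Since 2 < 4, A is not diagonalizable.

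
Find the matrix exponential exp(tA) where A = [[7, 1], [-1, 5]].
A has Jordan form J = [[6, 1], [0, 6]] with A = PJP^{-1}, so e^{tA} = P e^{tJ} P^{-1}.

For a Jordan block J_k(λ), e^{tJ_k(λ)} = e^{λt} · (I + tN + t^2 N^2/2! + ... + t^{k-1} N^{k-1}/(k-1)!) where N is the nilpotent superdiagonal part.

Assembling the blocks and conjugating back gives the entries of e^{tA} as shown above.

e^{tA} = [[(t + 1)*e^{6*t}, t*e^{6*t}], [-t*e^{6*t}, (1 - t)*e^{6*t}]]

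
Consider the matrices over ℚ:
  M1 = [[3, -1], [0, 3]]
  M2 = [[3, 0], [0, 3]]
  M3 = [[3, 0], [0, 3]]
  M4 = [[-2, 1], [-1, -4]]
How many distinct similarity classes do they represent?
3 classes: {M1}, {M2, M3}, {M4}

Characteristic polynomials: χ_{M1} = (x - 3)^2, χ_{M2} = (x - 3)^2, χ_{M3} = (x - 3)^2, χ_{M4} = (x + 3)^2.

{M1}: invariant factors (x - 3)^2.

{M2, M3}: invariant factors x - 3, x - 3.

{M4}: invariant factors (x + 3)^2.

Matrices are similar if and only if their invariant-factor lists agree; the partition into similarity classes is {M1}, {M2, M3}, {M4}.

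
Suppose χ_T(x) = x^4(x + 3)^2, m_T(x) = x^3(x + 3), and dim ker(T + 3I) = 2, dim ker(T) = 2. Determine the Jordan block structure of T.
λ = -3: algebraic multiplicity 2 (exponent in χ_T), largest block size 1 (exponent in m_T), 2 blocks (geometric multiplicity). These force block sizes [1, 1].
λ = 0: algebraic multiplicity 4 (exponent in χ_T), largest block size 3 (exponent in m_T), 2 blocks (geometric multiplicity). These force block sizes [3, 1].

Jordan blocks: (-3, 1), (-3, 1), (0, 3), (0, 1)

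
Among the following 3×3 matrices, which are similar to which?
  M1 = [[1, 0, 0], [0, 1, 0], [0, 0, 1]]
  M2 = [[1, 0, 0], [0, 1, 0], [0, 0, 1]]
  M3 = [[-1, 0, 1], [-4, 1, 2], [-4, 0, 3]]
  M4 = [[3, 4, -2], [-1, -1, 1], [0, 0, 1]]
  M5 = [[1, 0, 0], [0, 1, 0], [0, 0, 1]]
2 classes: {M1, M2, M5}, {M3, M4}

Characteristic polynomials: χ_{M1} = (x - 1)^3, χ_{M2} = (x - 1)^3, χ_{M3} = (x - 1)^3, χ_{M4} = (x - 1)^3, χ_{M5} = (x - 1)^3.

{M1, M2, M5}: invariant factors x - 1, x - 1, x - 1.

{M3, M4}: invariant factors x - 1, (x - 1)^2.

Matrices are similar if and only if their invariant-factor lists agree; the partition into similarity classes is {M1, M2, M5}, {M3, M4}.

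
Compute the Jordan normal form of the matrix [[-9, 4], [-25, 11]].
J = [[1, 1], [0, 1]]

The characteristic polynomial is det(xI - A) = (x - 1)^2, so the eigenvalues are 1 (algebraic multiplicity 2).

For λ = 1: rank(A - I) = 1, rank((A - I)^2) = 0. The eigenspace has dimension 2 - 1 = 1, so there is 1 Jordan block; the rank sequence gives block sizes [2].

Assembling the blocks gives the Jordan form J above.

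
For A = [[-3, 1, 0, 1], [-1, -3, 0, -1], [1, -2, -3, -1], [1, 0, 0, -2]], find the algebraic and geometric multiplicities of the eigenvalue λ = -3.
The characteristic polynomial is (x + 2)(x + 3)^3, so the factor x + 3 appears with exponent 3: the algebraic multiplicity is 3.

rank(A + 3I) = 2, so the eigenspace has dimension 4 - 2 = 2: the geometric multiplicity is 2.

Since 2 < 3, A is not diagonalizable.

algebraic multiplicity 3, geometric multiplicity 2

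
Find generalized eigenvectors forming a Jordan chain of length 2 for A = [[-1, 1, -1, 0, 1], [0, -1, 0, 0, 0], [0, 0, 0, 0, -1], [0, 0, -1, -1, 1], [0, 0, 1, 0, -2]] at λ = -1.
v_1 = [[0, 1, -1, 1, -1]]^T, v_2 = [[1, 0, 0, 0, 0]]^T

We seek v_1 ∈ ker((A + I)^2) \ ker(A + I), then set v_{i+1} = (A + I) v_i.

One such chain is v_1 = [[0, 1, -1, 1, -1]]^T, v_2 = [[1, 0, 0, 0, 0]]^T. Check: (A + I) v_2 = [[0, 0, 0, 0, 0]]^T = 0.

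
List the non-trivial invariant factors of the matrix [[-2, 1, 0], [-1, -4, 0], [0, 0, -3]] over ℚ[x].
x + 3, (x + 3)^2

The Jordan structure of A has elementary divisors (x + 3)^2, (x + 3). Arranging the block sizes at each eigenvalue in decreasing order and taking row products gives the invariant factors.

Invariant factors (smallest first, each dividing the next): x + 3, (x + 3)^2.

Check: the last factor (x + 3)^2 is the minimal polynomial, and the product (x + 3)^3 is the characteristic polynomial.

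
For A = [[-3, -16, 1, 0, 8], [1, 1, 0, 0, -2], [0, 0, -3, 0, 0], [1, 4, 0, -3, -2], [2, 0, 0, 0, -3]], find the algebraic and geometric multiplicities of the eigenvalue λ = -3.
algebraic multiplicity 4, geometric multiplicity 2

The characteristic polynomial is (x - 1)(x + 3)^4, so the factor x + 3 appears with exponent 4: the algebraic multiplicity is 4.

rank(A + 3I) = 3, so the eigenspace has dimension 5 - 3 = 2: the geometric multiplicity is 2.

Since 2 < 4, A is not diagonalizable.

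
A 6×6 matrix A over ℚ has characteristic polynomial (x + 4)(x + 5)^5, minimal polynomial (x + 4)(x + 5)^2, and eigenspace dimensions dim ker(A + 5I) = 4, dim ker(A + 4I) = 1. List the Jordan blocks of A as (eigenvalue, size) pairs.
λ = -5: algebraic multiplicity 5 (exponent in χ_A), largest block size 2 (exponent in m_A), 4 blocks (geometric multiplicity). These force block sizes [2, 1, 1, 1].
λ = -4: algebraic multiplicity 1 (exponent in χ_A), largest block size 1 (exponent in m_A), 1 block (geometric multiplicity). This forces block sizes [1].

Jordan blocks: (-5, 2), (-5, 1), (-5, 1), (-5, 1), (-4, 1)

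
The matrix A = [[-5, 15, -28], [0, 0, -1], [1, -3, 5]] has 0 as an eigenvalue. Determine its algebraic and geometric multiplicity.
algebraic multiplicity 3, geometric multiplicity 1

The characteristic polynomial is x^3, so the factor x appears with exponent 3: the algebraic multiplicity is 3.

rank(A) = 2, so the eigenspace has dimension 3 - 2 = 1: the geometric multiplicity is 1.

Since 1 < 3, A is not diagonalizable.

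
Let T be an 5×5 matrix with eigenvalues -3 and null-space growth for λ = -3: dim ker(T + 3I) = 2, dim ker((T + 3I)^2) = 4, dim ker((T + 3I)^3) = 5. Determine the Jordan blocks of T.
Jordan blocks: (-3, 3), (-3, 2)

λ = -3: successive nullity increments [2, 2, 1] count blocks of size ≥ k; block sizes are [3, 2].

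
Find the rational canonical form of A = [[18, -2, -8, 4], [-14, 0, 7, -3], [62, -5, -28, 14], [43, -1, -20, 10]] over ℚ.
R = [[0, 0, 0, 0], [1, 0, 0, 2], [0, 1, 0, -4], [0, 0, 1, 0]]

The invariant factors of A (the non-unit diagonal entries of the Smith normal form of xI - A over ℚ[x]) are x(x^3 + 4x - 2), each dividing the next. The characteristic polynomial is their product, x(x^3 + 4x - 2).

The rational canonical form is the block-diagonal matrix of companion matrices C(f_i):
R = [[0, 0, 0, 0], [1, 0, 0, 2], [0, 1, 0, -4], [0, 0, 1, 0]].

Note the characteristic polynomial does not split into linear factors over ℚ, so A has no Jordan form over ℚ; the rational canonical form exists over any field.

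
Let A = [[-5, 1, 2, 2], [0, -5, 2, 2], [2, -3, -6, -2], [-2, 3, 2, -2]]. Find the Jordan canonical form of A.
The characteristic polynomial is det(xI - A) = (x + 4)^2(x + 5)^2, so the eigenvalues are -5 (algebraic multiplicity 2), -4 (algebraic multiplicity 2).

For λ = -5: rank(A + 5I) = 3, rank((A + 5I)^2) = 2. The eigenspace has dimension 4 - 3 = 1, so there is 1 Jordan block; the rank sequence gives block sizes [2].

For λ = -4: rank(A + 4I) = 2. The eigenspace has dimension 4 - 2 = 2, so there are 2 Jordan blocks; the rank sequence gives block sizes [1, 1].

Assembling the blocks gives the Jordan form J above.

J = [[-5, 1, 0, 0], [0, -5, 0, 0], [0, 0, -4, 0], [0, 0, 0, -4]]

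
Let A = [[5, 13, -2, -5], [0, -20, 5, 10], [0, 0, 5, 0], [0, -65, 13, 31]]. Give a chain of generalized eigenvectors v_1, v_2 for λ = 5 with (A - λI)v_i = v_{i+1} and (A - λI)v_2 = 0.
v_1 = [[-2, 2, 0, 5]]^T, v_2 = [[1, 0, 0, 0]]^T

We seek v_1 ∈ ker((A - 5I)^2) \ ker(A - 5I), then set v_{i+1} = (A - 5I) v_i.

One such chain is v_1 = [[-2, 2, 0, 5]]^T, v_2 = [[1, 0, 0, 0]]^T. Check: (A - 5I) v_2 = [[0, 0, 0, 0]]^T = 0.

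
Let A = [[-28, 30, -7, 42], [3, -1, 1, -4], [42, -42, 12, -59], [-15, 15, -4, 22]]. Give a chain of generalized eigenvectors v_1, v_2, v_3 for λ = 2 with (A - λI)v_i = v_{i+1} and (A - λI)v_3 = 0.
v_1 = [[2, 0, -2, 1]]^T, v_2 = [[-4, 0, 5, -2]]^T, v_3 = [[1, 1, 0, 0]]^T

We seek v_1 ∈ ker((A - 2I)^3) \ ker((A - 2I)^2), then set v_{i+1} = (A - 2I) v_i.

One such chain is v_1 = [[2, 0, -2, 1]]^T, v_2 = [[-4, 0, 5, -2]]^T, v_3 = [[1, 1, 0, 0]]^T. Check: (A - 2I) v_3 = [[0, 0, 0, 0]]^T = 0.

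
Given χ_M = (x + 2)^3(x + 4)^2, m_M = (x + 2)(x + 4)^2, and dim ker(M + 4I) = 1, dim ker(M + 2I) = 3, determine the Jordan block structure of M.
λ = -4: algebraic multiplicity 2 (exponent in χ_M), largest block size 2 (exponent in m_M), 1 block (geometric multiplicity). This forces block sizes [2].
λ = -2: algebraic multiplicity 3 (exponent in χ_M), largest block size 1 (exponent in m_M), 3 blocks (geometric multiplicity). These force block sizes [1, 1, 1].

Jordan blocks: (-4, 2), (-2, 1), (-2, 1), (-2, 1)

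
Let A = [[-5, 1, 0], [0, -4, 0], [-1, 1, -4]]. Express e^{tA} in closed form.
e^{tA} = [[e^{-5*t}, (e^{t} - 1)*e^{-5*t}, 0], [0, e^{-4*t}, 0], [(1 - e^{t})*e^{-5*t}, (e^{t} - 1)*e^{-5*t}, e^{-4*t}]]

A has Jordan form J = [[-5, 0, 0], [0, -4, 0], [0, 0, -4]] with A = PJP^{-1}, so e^{tA} = P e^{tJ} P^{-1}.

For a Jordan block J_k(λ), e^{tJ_k(λ)} = e^{λt} · (I + tN + t^2 N^2/2! + ... + t^{k-1} N^{k-1}/(k-1)!) where N is the nilpotent superdiagonal part.

Assembling the blocks and conjugating back gives the entries of e^{tA} as shown above.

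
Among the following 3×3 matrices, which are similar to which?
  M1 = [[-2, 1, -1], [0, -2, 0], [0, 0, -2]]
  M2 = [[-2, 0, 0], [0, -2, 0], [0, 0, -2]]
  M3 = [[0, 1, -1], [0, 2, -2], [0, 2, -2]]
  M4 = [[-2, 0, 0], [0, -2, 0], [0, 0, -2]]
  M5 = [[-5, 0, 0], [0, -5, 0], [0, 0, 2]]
Characteristic polynomials: χ_{M1} = (x + 2)^3, χ_{M2} = (x + 2)^3, χ_{M3} = x^3, χ_{M4} = (x + 2)^3, χ_{M5} = (x - 2)(x + 5)^2.

{M1}: invariant factors x + 2, (x + 2)^2.

{M2, M4}: invariant factors x + 2, x + 2, x + 2.

{M3}: invariant factors x, x^2.

{M5}: invariant factors x + 5, (x - 2)(x + 5).

Matrices are similar if and only if their invariant-factor lists agree; the partition into similarity classes is {M1}, {M2, M4}, {M3}, {M5}.

4 classes: {M1}, {M2, M4}, {M3}, {M5}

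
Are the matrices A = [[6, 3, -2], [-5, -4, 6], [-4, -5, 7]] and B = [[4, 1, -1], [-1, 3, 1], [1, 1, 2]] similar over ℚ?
Yes.

Two matrices over a field are similar if and only if they have the same invariant factors.

Both A and B have characteristic polynomial (x - 3)^3 and minimal polynomial (x - 3)^3. Computing further, both have invariant factors (x - 3)^3. Hence A and B are similar.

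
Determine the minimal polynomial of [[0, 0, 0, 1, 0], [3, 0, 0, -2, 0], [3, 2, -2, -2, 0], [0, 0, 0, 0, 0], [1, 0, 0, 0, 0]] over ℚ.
The characteristic polynomial factors as x^4(x + 2). The minimal polynomial is ∏(x - λ)^{k_λ} where k_λ is the size of the largest Jordan block at λ.

For λ = -2: rank(A + 2I) = 4, and the largest Jordan block has size 1 (the smallest k with rank((A + 2I)^k) = rank((A + 2I)^(k+1))).
For λ = 0: rank(A) = 3, and the largest Jordan block has size 3 (the smallest k with rank(A^k) = rank(A^(k+1))).

So m_A(x) = x^3(x + 2).

m_A(x) = x^3(x + 2)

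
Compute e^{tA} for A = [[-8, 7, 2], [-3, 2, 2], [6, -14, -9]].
e^{tA} = [[(1 - 3*t)*e^{-5*t}, 7*t*e^{-5*t}, 2*t*e^{-5*t}], [-3*t*e^{-5*t}, (7*t + 1)*e^{-5*t}, 2*t*e^{-5*t}], [6*t*e^{-5*t}, -14*t*e^{-5*t}, (1 - 4*t)*e^{-5*t}]]

A has Jordan form J = [[-5, 1, 0], [0, -5, 0], [0, 0, -5]] with A = PJP^{-1}, so e^{tA} = P e^{tJ} P^{-1}.

For a Jordan block J_k(λ), e^{tJ_k(λ)} = e^{λt} · (I + tN + t^2 N^2/2! + ... + t^{k-1} N^{k-1}/(k-1)!) where N is the nilpotent superdiagonal part.

Assembling the blocks and conjugating back gives the entries of e^{tA} as shown above.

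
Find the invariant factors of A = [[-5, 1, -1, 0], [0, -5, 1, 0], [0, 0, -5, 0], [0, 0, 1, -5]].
The Jordan structure of A has elementary divisors (x + 5)^3, (x + 5). Arranging the block sizes at each eigenvalue in decreasing order and taking row products gives the invariant factors.

Invariant factors (smallest first, each dividing the next): x + 5, (x + 5)^3.

Check: the last factor (x + 5)^3 is the minimal polynomial, and the product (x + 5)^4 is the characteristic polynomial.

x + 5, (x + 5)^3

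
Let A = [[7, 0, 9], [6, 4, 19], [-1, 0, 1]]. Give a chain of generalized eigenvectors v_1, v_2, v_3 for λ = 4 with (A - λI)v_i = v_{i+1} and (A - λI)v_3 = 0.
v_1 = [[1, 4, 0]]^T, v_2 = [[3, 6, -1]]^T, v_3 = [[0, -1, 0]]^T

We seek v_1 ∈ ker((A - 4I)^3) \ ker((A - 4I)^2), then set v_{i+1} = (A - 4I) v_i.

One such chain is v_1 = [[1, 4, 0]]^T, v_2 = [[3, 6, -1]]^T, v_3 = [[0, -1, 0]]^T. Check: (A - 4I) v_3 = [[0, 0, 0]]^T = 0.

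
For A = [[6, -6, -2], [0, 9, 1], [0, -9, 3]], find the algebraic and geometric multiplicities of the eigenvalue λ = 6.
algebraic multiplicity 3, geometric multiplicity 2

The characteristic polynomial is (x - 6)^3, so the factor x - 6 appears with exponent 3: the algebraic multiplicity is 3.

rank(A - 6I) = 1, so the eigenspace has dimension 3 - 1 = 2: the geometric multiplicity is 2.

Since 2 < 3, A is not diagonalizable.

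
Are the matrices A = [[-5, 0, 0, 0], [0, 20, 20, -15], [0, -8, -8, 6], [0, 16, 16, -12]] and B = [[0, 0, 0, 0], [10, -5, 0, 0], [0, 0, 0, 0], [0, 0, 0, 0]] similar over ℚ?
No.

Both have characteristic polynomial x^3(x + 5), but the minimal polynomial of A is x^2(x + 5) while the minimal polynomial of B is x(x + 5). The minimal polynomial is a similarity invariant, so A and B are not similar.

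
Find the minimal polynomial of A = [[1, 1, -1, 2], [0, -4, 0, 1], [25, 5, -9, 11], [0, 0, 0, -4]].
The characteristic polynomial factors as (x + 4)^4. The minimal polynomial is ∏(x - λ)^{k_λ} where k_λ is the size of the largest Jordan block at λ.

For λ = -4: rank(A + 4I) = 2, and the largest Jordan block has size 2 (the smallest k with rank((A + 4I)^k) = rank((A + 4I)^(k+1))).

So m_A(x) = (x + 4)^2.

m_A(x) = (x + 4)^2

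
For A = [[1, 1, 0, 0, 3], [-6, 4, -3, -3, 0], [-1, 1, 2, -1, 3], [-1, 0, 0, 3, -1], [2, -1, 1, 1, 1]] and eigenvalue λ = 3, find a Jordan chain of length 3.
v_1 = [[0, 0, 1, 0, 0]]^T, v_2 = [[0, -3, -1, 0, 1]]^T, v_3 = [[0, 0, 1, -1, 0]]^T

We seek v_1 ∈ ker((A - 3I)^3) \ ker((A - 3I)^2), then set v_{i+1} = (A - 3I) v_i.

One such chain is v_1 = [[0, 0, 1, 0, 0]]^T, v_2 = [[0, -3, -1, 0, 1]]^T, v_3 = [[0, 0, 1, -1, 0]]^T. Check: (A - 3I) v_3 = [[0, 0, 0, 0, 0]]^T = 0.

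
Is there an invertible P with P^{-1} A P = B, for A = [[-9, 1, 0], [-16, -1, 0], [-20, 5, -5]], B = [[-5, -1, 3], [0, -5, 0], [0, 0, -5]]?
Two matrices over a field are similar if and only if they have the same invariant factors.

Both A and B have characteristic polynomial (x + 5)^3 and minimal polynomial (x + 5)^2. Computing further, both have invariant factors x + 5, (x + 5)^2. Hence A and B are similar.

Yes.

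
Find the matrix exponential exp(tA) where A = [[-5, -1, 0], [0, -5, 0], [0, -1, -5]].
e^{tA} = [[e^{-5*t}, -t*e^{-5*t}, 0], [0, e^{-5*t}, 0], [0, -t*e^{-5*t}, e^{-5*t}]]

A has Jordan form J = [[-5, 1, 0], [0, -5, 0], [0, 0, -5]] with A = PJP^{-1}, so e^{tA} = P e^{tJ} P^{-1}.

For a Jordan block J_k(λ), e^{tJ_k(λ)} = e^{λt} · (I + tN + t^2 N^2/2! + ... + t^{k-1} N^{k-1}/(k-1)!) where N is the nilpotent superdiagonal part.

Assembling the blocks and conjugating back gives the entries of e^{tA} as shown above.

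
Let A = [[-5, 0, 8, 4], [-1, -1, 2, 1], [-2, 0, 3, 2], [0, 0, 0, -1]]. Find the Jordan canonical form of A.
The characteristic polynomial is det(xI - A) = (x + 1)^4, so the eigenvalues are -1 (algebraic multiplicity 4).

For λ = -1: rank(A + I) = 1, rank((A + I)^2) = 0. The eigenspace has dimension 4 - 1 = 3, so there are 3 Jordan blocks; the rank sequence gives block sizes [2, 1, 1].

Assembling the blocks gives the Jordan form J above.

J = [[-1, 1, 0, 0], [0, -1, 0, 0], [0, 0, -1, 0], [0, 0, 0, -1]]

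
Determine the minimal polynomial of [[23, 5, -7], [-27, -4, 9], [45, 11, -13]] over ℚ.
m_A(x) = (x - 2)^3

The characteristic polynomial factors as (x - 2)^3. The minimal polynomial is ∏(x - λ)^{k_λ} where k_λ is the size of the largest Jordan block at λ.

For λ = 2: rank(A - 2I) = 2, and the largest Jordan block has size 3 (the smallest k with rank((A - 2I)^k) = rank((A - 2I)^(k+1))).

So m_A(x) = (x - 2)^3.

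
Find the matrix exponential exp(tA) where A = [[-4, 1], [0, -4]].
A has Jordan form J = [[-4, 1], [0, -4]] with A = PJP^{-1}, so e^{tA} = P e^{tJ} P^{-1}.

For a Jordan block J_k(λ), e^{tJ_k(λ)} = e^{λt} · (I + tN + t^2 N^2/2! + ... + t^{k-1} N^{k-1}/(k-1)!) where N is the nilpotent superdiagonal part.

Assembling the blocks and conjugating back gives the entries of e^{tA} as shown above.

e^{tA} = [[e^{-4*t}, t*e^{-4*t}], [0, e^{-4*t}]]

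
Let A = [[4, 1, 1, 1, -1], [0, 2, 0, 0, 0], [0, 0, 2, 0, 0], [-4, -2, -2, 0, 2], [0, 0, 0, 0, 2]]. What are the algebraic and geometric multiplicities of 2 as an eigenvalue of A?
The characteristic polynomial is (x - 2)^5, so the factor x - 2 appears with exponent 5: the algebraic multiplicity is 5.

rank(A - 2I) = 1, so the eigenspace has dimension 5 - 1 = 4: the geometric multiplicity is 4.

Since 4 < 5, A is not diagonalizable.

algebraic multiplicity 5, geometric multiplicity 4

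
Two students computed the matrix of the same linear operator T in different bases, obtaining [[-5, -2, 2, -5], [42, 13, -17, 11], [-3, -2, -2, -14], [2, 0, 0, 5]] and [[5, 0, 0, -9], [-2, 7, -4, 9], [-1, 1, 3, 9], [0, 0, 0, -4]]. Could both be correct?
Both have characteristic polynomial (x - 5)^3(x + 4), but the minimal polynomial of A is (x - 5)^3(x + 4) while the minimal polynomial of B is (x - 5)^2(x + 4). The minimal polynomial is a similarity invariant, so A and B are not similar.

No.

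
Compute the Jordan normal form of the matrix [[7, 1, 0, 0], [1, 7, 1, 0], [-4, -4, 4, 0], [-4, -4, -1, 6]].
The characteristic polynomial is det(xI - A) = (x - 6)^4, so the eigenvalues are 6 (algebraic multiplicity 4).

For λ = 6: rank(A - 6I) = 2, rank((A - 6I)^2) = 1, rank((A - 6I)^3) = 0. The eigenspace has dimension 4 - 2 = 2, so there are 2 Jordan blocks; the rank sequence gives block sizes [3, 1].

Assembling the blocks gives the Jordan form J above.

J = [[6, 1, 0, 0], [0, 6, 1, 0], [0, 0, 6, 0], [0, 0, 0, 6]]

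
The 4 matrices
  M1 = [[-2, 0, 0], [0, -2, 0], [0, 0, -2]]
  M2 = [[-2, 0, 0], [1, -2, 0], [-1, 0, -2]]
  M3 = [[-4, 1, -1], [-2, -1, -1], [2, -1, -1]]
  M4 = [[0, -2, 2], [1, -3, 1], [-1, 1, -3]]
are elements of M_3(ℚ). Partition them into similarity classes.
Characteristic polynomials: χ_{M1} = (x + 2)^3, χ_{M2} = (x + 2)^3, χ_{M3} = (x + 2)^3, χ_{M4} = (x + 2)^3.

{M1}: invariant factors x + 2, x + 2, x + 2.

{M2, M3, M4}: invariant factors x + 2, (x + 2)^2.

Matrices are similar if and only if their invariant-factor lists agree; the partition into similarity classes is {M1}, {M2, M3, M4}.

2 classes: {M1}, {M2, M3, M4}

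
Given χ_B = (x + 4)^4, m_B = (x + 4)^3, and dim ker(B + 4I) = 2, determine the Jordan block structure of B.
λ = -4: algebraic multiplicity 4 (exponent in χ_B), largest block size 3 (exponent in m_B), 2 blocks (geometric multiplicity). These force block sizes [3, 1].

Jordan blocks: (-4, 3), (-4, 1)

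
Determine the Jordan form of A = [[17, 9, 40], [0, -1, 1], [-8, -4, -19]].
The characteristic polynomial is det(xI - A) = (x + 1)^3, so the eigenvalues are -1 (algebraic multiplicity 3).

For λ = -1: rank(A + I) = 2, rank((A + I)^2) = 1, rank((A + I)^3) = 0. The eigenspace has dimension 3 - 2 = 1, so there is 1 Jordan block; the rank sequence gives block sizes [3].

Assembling the blocks gives the Jordan form J above.

J = [[-1, 1, 0], [0, -1, 1], [0, 0, -1]]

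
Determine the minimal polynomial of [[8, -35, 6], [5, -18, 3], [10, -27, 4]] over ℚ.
m_A(x) = (x + 2)^3

The characteristic polynomial factors as (x + 2)^3. The minimal polynomial is ∏(x - λ)^{k_λ} where k_λ is the size of the largest Jordan block at λ.

For λ = -2: rank(A + 2I) = 2, and the largest Jordan block has size 3 (the smallest k with rank((A + 2I)^k) = rank((A + 2I)^(k+1))).

So m_A(x) = (x + 2)^3.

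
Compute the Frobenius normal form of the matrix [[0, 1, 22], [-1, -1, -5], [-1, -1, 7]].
The invariant factors of A (the non-unit diagonal entries of the Smith normal form of xI - A over ℚ[x]) are (x - 4)(x^2 - 2x + 3), each dividing the next. The characteristic polynomial is their product, (x - 4)(x^2 - 2x + 3).

The rational canonical form is the block-diagonal matrix of companion matrices C(f_i):
R = [[0, 0, 12], [1, 0, -11], [0, 1, 6]].

Note the characteristic polynomial does not split into linear factors over ℚ, so A has no Jordan form over ℚ; the rational canonical form exists over any field.

R = [[0, 0, 12], [1, 0, -11], [0, 1, 6]]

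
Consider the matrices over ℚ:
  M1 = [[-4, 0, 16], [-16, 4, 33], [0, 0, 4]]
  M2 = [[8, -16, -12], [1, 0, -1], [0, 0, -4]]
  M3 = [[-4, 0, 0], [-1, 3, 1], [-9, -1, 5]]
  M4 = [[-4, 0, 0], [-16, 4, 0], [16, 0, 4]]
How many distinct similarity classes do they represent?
Characteristic polynomials: χ_{M1} = (x - 4)^2(x + 4), χ_{M2} = (x - 4)^2(x + 4), χ_{M3} = (x - 4)^2(x + 4), χ_{M4} = (x - 4)^2(x + 4).

{M1, M2, M3}: invariant factors (x - 4)^2(x + 4).

{M4}: invariant factors x - 4, (x - 4)(x + 4).

Matrices are similar if and only if their invariant-factor lists agree; the partition into similarity classes is {M1, M2, M3}, {M4}.

2 classes: {M1, M2, M3}, {M4}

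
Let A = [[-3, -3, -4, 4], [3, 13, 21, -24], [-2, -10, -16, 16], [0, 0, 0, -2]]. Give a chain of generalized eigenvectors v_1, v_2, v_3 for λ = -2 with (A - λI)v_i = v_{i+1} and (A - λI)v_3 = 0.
v_1 = [[2, -2, 1, 0]]^T, v_2 = [[0, -3, 2, 0]]^T, v_3 = [[1, -3, 2, 0]]^T

We seek v_1 ∈ ker((A + 2I)^3) \ ker((A + 2I)^2), then set v_{i+1} = (A + 2I) v_i.

One such chain is v_1 = [[2, -2, 1, 0]]^T, v_2 = [[0, -3, 2, 0]]^T, v_3 = [[1, -3, 2, 0]]^T. Check: (A + 2I) v_3 = [[0, 0, 0, 0]]^T = 0.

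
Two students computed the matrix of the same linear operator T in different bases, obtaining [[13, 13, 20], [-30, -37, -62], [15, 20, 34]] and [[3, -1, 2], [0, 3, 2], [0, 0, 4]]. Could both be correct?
Two matrices over a field are similar if and only if they have the same invariant factors.

Both A and B have characteristic polynomial (x - 4)(x - 3)^2 and minimal polynomial (x - 4)(x - 3)^2. Computing further, both have invariant factors (x - 4)(x - 3)^2. Hence A and B are similar.

Yes.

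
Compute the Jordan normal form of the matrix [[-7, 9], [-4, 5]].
The characteristic polynomial is det(xI - A) = (x + 1)^2, so the eigenvalues are -1 (algebraic multiplicity 2).

For λ = -1: rank(A + I) = 1, rank((A + I)^2) = 0. The eigenspace has dimension 2 - 1 = 1, so there is 1 Jordan block; the rank sequence gives block sizes [2].

Assembling the blocks gives the Jordan form J above.

J = [[-1, 1], [0, -1]]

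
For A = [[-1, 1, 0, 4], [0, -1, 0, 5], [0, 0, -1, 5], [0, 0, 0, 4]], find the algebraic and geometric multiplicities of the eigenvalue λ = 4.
The characteristic polynomial is (x - 4)(x + 1)^3, so the factor x - 4 appears with exponent 1: the algebraic multiplicity is 1.

rank(A - 4I) = 3, so the eigenspace has dimension 4 - 3 = 1: the geometric multiplicity is 1.

algebraic multiplicity 1, geometric multiplicity 1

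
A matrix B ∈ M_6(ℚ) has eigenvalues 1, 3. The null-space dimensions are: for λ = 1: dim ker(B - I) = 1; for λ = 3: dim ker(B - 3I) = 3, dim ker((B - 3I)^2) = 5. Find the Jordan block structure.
λ = 1: successive nullity increments [1] count blocks of size ≥ k; block sizes are [1].
λ = 3: successive nullity increments [3, 2] count blocks of size ≥ k; block sizes are [2, 2, 1].

Jordan blocks: (1, 1), (3, 2), (3, 2), (3, 1)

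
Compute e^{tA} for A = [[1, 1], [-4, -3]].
A has Jordan form J = [[-1, 1], [0, -1]] with A = PJP^{-1}, so e^{tA} = P e^{tJ} P^{-1}.

For a Jordan block J_k(λ), e^{tJ_k(λ)} = e^{λt} · (I + tN + t^2 N^2/2! + ... + t^{k-1} N^{k-1}/(k-1)!) where N is the nilpotent superdiagonal part.

Assembling the blocks and conjugating back gives the entries of e^{tA} as shown above.

e^{tA} = [[(2*t + 1)*e^{-t}, t*e^{-t}], [-4*t*e^{-t}, (1 - 2*t)*e^{-t}]]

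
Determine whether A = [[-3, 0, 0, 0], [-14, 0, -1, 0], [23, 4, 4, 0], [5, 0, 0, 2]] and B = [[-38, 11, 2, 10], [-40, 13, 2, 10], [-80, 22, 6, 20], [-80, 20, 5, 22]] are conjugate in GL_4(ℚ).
Yes.

Two matrices over a field are similar if and only if they have the same invariant factors.

Both A and B have characteristic polynomial (x - 2)^3(x + 3) and minimal polynomial (x - 2)^2(x + 3). Computing further, both have invariant factors x - 2, (x - 2)^2(x + 3). Hence A and B are similar.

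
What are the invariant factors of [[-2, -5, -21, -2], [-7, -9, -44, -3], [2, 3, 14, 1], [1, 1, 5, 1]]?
The Jordan structure of A has elementary divisors (x - 1)^2, (x - 1)^2. Arranging the block sizes at each eigenvalue in decreasing order and taking row products gives the invariant factors.

Invariant factors (smallest first, each dividing the next): (x - 1)^2, (x - 1)^2.

Check: the last factor (x - 1)^2 is the minimal polynomial, and the product (x - 1)^4 is the characteristic polynomial.

(x - 1)^2, (x - 1)^2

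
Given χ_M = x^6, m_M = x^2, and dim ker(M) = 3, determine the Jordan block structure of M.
λ = 0: algebraic multiplicity 6 (exponent in χ_M), largest block size 2 (exponent in m_M), 3 blocks (geometric multiplicity). These force block sizes [2, 2, 2].

Jordan blocks: (0, 2), (0, 2), (0, 2)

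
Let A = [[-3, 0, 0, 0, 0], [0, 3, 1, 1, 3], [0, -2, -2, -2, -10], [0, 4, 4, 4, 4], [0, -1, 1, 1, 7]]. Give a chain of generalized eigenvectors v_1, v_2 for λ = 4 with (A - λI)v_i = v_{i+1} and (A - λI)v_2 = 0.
v_1 = [[0, 0, 0, 1, 0]]^T, v_2 = [[0, 1, -2, 0, 1]]^T

We seek v_1 ∈ ker((A - 4I)^2) \ ker(A - 4I), then set v_{i+1} = (A - 4I) v_i.

One such chain is v_1 = [[0, 0, 0, 1, 0]]^T, v_2 = [[0, 1, -2, 0, 1]]^T. Check: (A - 4I) v_2 = [[0, 0, 0, 0, 0]]^T = 0.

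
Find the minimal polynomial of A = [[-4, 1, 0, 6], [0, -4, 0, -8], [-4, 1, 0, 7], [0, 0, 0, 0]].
m_A(x) = x^2(x + 4)^2

The characteristic polynomial factors as x^2(x + 4)^2. The minimal polynomial is ∏(x - λ)^{k_λ} where k_λ is the size of the largest Jordan block at λ.

For λ = -4: rank(A + 4I) = 3, and the largest Jordan block has size 2 (the smallest k with rank((A + 4I)^k) = rank((A + 4I)^(k+1))).
For λ = 0: rank(A) = 3, and the largest Jordan block has size 2 (the smallest k with rank(A^k) = rank(A^(k+1))).

So m_A(x) = x^2(x + 4)^2.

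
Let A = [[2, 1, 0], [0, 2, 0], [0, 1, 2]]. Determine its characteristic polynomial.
χ_A(x) = (x - 2)^3

xI - A = [[x - 2, -1, 0], [0, x - 2, 0], [0, -1, x - 2]].

Expanding det(xI - A) along the first row:
det(xI - A) = + (x - 2)·det([[x - 2, 0], [-1, x - 2]]) - (-1)·det([[0, 0], [0, x - 2]]) + (0)·det([[0, x - 2], [0, -1]]).

Evaluating gives χ_A(x) = x^3 - 6x^2 + 12x - 8 = (x - 2)^3.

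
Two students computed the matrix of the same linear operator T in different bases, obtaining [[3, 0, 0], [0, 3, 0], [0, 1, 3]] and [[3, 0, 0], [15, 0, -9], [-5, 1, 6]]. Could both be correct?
Two matrices over a field are similar if and only if they have the same invariant factors.

Both A and B have characteristic polynomial (x - 3)^3 and minimal polynomial (x - 3)^2. Computing further, both have invariant factors x - 3, (x - 3)^2. Hence A and B are similar.

Yes.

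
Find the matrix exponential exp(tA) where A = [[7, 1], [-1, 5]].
e^{tA} = [[(t + 1)*e^{6*t}, t*e^{6*t}], [-t*e^{6*t}, (1 - t)*e^{6*t}]]

A has Jordan form J = [[6, 1], [0, 6]] with A = PJP^{-1}, so e^{tA} = P e^{tJ} P^{-1}.

For a Jordan block J_k(λ), e^{tJ_k(λ)} = e^{λt} · (I + tN + t^2 N^2/2! + ... + t^{k-1} N^{k-1}/(k-1)!) where N is the nilpotent superdiagonal part.

Assembling the blocks and conjugating back gives the entries of e^{tA} as shown above.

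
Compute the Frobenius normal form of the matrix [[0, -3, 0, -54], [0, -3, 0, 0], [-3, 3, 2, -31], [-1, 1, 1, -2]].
The invariant factors of A (the non-unit diagonal entries of the Smith normal form of xI - A over ℚ[x]) are x + 3, (x - 6)(x + 3)^2, each dividing the next. The characteristic polynomial is their product, (x - 6)(x + 3)^3.

The rational canonical form is the block-diagonal matrix of companion matrices C(f_i):
R = [[-3, 0, 0, 0], [0, 0, 0, 54], [0, 1, 0, 27], [0, 0, 1, 0]].

R = [[-3, 0, 0, 0], [0, 0, 0, 54], [0, 1, 0, 27], [0, 0, 1, 0]]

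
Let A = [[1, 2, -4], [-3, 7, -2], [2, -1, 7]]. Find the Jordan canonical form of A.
J = [[5, 1, 0], [0, 5, 1], [0, 0, 5]]

The characteristic polynomial is det(xI - A) = (x - 5)^3, so the eigenvalues are 5 (algebraic multiplicity 3).

For λ = 5: rank(A - 5I) = 2, rank((A - 5I)^2) = 1, rank((A - 5I)^3) = 0. The eigenspace has dimension 3 - 2 = 1, so there is 1 Jordan block; the rank sequence gives block sizes [3].

Assembling the blocks gives the Jordan form J above.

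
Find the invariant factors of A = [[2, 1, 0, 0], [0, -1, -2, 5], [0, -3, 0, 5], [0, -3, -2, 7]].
x - 2, (x - 2)^3

The Jordan structure of A has elementary divisors (x - 2)^3, (x - 2). Arranging the block sizes at each eigenvalue in decreasing order and taking row products gives the invariant factors.

Invariant factors (smallest first, each dividing the next): x - 2, (x - 2)^3.

Check: the last factor (x - 2)^3 is the minimal polynomial, and the product (x - 2)^4 is the characteristic polynomial.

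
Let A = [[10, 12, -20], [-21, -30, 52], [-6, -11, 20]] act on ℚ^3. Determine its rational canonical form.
R = [[0, 0, -4], [1, 0, -4], [0, 1, 0]]

The invariant factors of A (the non-unit diagonal entries of the Smith normal form of xI - A over ℚ[x]) are x^3 + 4x + 4, each dividing the next. The characteristic polynomial is their product, x^3 + 4x + 4.

The rational canonical form is the block-diagonal matrix of companion matrices C(f_i):
R = [[0, 0, -4], [1, 0, -4], [0, 1, 0]].

Note the characteristic polynomial does not split into linear factors over ℚ, so A has no Jordan form over ℚ; the rational canonical form exists over any field.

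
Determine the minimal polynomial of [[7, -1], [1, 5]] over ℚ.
The characteristic polynomial factors as (x - 6)^2. The minimal polynomial is ∏(x - λ)^{k_λ} where k_λ is the size of the largest Jordan block at λ.

For λ = 6: rank(A - 6I) = 1, and the largest Jordan block has size 2 (the smallest k with rank((A - 6I)^k) = rank((A - 6I)^(k+1))).

So m_A(x) = (x - 6)^2.

m_A(x) = (x - 6)^2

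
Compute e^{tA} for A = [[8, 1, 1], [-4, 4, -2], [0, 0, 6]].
e^{tA} = [[(2*t + 1)*e^{6*t}, t*e^{6*t}, t*e^{6*t}], [-4*t*e^{6*t}, (1 - 2*t)*e^{6*t}, -2*t*e^{6*t}], [0, 0, e^{6*t}]]

A has Jordan form J = [[6, 1, 0], [0, 6, 0], [0, 0, 6]] with A = PJP^{-1}, so e^{tA} = P e^{tJ} P^{-1}.

For a Jordan block J_k(λ), e^{tJ_k(λ)} = e^{λt} · (I + tN + t^2 N^2/2! + ... + t^{k-1} N^{k-1}/(k-1)!) where N is the nilpotent superdiagonal part.

Assembling the blocks and conjugating back gives the entries of e^{tA} as shown above.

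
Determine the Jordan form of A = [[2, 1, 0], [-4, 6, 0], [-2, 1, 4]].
The characteristic polynomial is det(xI - A) = (x - 4)^3, so the eigenvalues are 4 (algebraic multiplicity 3).

For λ = 4: rank(A - 4I) = 1, rank((A - 4I)^2) = 0. The eigenspace has dimension 3 - 1 = 2, so there are 2 Jordan blocks; the rank sequence gives block sizes [2, 1].

Assembling the blocks gives the Jordan form J above.

J = [[4, 1, 0], [0, 4, 0], [0, 0, 4]]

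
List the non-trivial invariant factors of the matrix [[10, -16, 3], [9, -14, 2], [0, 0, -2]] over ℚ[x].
The Jordan structure of A has elementary divisors (x + 2)^3. Arranging the block sizes at each eigenvalue in decreasing order and taking row products gives the invariant factors.

Invariant factors (smallest first, each dividing the next): (x + 2)^3.

Check: the last factor (x + 2)^3 is the minimal polynomial, and the product (x + 2)^3 is the characteristic polynomial.

(x + 2)^3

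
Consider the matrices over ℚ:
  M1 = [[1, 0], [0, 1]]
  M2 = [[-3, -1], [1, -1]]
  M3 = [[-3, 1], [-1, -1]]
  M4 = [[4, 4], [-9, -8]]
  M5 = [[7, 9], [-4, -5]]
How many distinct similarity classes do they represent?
3 classes: {M1}, {M2, M3, M4}, {M5}

Characteristic polynomials: χ_{M1} = (x - 1)^2, χ_{M2} = (x + 2)^2, χ_{M3} = (x + 2)^2, χ_{M4} = (x + 2)^2, χ_{M5} = (x - 1)^2.

{M1}: invariant factors x - 1, x - 1.

{M2, M3, M4}: invariant factors (x + 2)^2.

{M5}: invariant factors (x - 1)^2.

Matrices are similar if and only if their invariant-factor lists agree; the partition into similarity classes is {M1}, {M2, M3, M4}, {M5}.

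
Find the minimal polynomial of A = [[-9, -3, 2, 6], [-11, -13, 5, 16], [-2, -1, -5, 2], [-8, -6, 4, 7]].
m_A(x) = (x + 5)^3

The characteristic polynomial factors as (x + 5)^4. The minimal polynomial is ∏(x - λ)^{k_λ} where k_λ is the size of the largest Jordan block at λ.

For λ = -5: rank(A + 5I) = 2, and the largest Jordan block has size 3 (the smallest k with rank((A + 5I)^k) = rank((A + 5I)^(k+1))).

So m_A(x) = (x + 5)^3.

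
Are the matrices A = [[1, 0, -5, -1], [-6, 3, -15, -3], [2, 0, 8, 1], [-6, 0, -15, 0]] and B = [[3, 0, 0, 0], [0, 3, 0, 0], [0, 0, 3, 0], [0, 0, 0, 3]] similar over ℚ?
Both have characteristic polynomial (x - 3)^4, but the minimal polynomial of A is (x - 3)^2 while the minimal polynomial of B is x - 3. The minimal polynomial is a similarity invariant, so A and B are not similar.

No.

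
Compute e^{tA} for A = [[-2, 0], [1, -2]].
e^{tA} = [[e^{-2*t}, 0], [t*e^{-2*t}, e^{-2*t}]]

A has Jordan form J = [[-2, 1], [0, -2]] with A = PJP^{-1}, so e^{tA} = P e^{tJ} P^{-1}.

For a Jordan block J_k(λ), e^{tJ_k(λ)} = e^{λt} · (I + tN + t^2 N^2/2! + ... + t^{k-1} N^{k-1}/(k-1)!) where N is the nilpotent superdiagonal part.

Assembling the blocks and conjugating back gives the entries of e^{tA} as shown above.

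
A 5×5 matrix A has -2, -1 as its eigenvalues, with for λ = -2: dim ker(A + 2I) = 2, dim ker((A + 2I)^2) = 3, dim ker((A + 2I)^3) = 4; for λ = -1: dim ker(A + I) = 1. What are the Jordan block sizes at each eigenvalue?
λ = -2: successive nullity increments [2, 1, 1] count blocks of size ≥ k; block sizes are [3, 1].
λ = -1: successive nullity increments [1] count blocks of size ≥ k; block sizes are [1].

Jordan blocks: (-2, 3), (-2, 1), (-1, 1)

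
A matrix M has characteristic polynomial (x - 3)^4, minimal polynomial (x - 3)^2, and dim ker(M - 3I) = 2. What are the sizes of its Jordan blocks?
λ = 3: algebraic multiplicity 4 (exponent in χ_M), largest block size 2 (exponent in m_M), 2 blocks (geometric multiplicity). These force block sizes [2, 2].

Jordan blocks: (3, 2), (3, 2)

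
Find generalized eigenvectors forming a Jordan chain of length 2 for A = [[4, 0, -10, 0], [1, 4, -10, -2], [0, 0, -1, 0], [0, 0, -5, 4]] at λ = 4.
v_1 = [[-1, -1, 0, -1]]^T, v_2 = [[0, 1, 0, 0]]^T

We seek v_1 ∈ ker((A - 4I)^2) \ ker(A - 4I), then set v_{i+1} = (A - 4I) v_i.

One such chain is v_1 = [[-1, -1, 0, -1]]^T, v_2 = [[0, 1, 0, 0]]^T. Check: (A - 4I) v_2 = [[0, 0, 0, 0]]^T = 0.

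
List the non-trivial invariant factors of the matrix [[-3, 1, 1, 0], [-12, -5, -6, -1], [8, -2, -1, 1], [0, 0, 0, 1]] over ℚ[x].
The Jordan structure of A has elementary divisors (x + 5)^2, (x - 1)^2. Arranging the block sizes at each eigenvalue in decreasing order and taking row products gives the invariant factors.

Invariant factors (smallest first, each dividing the next): (x - 1)^2(x + 5)^2.

Check: the last factor (x - 1)^2(x + 5)^2 is the minimal polynomial, and the product (x - 1)^2(x + 5)^2 is the characteristic polynomial.

(x - 1)^2(x + 5)^2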